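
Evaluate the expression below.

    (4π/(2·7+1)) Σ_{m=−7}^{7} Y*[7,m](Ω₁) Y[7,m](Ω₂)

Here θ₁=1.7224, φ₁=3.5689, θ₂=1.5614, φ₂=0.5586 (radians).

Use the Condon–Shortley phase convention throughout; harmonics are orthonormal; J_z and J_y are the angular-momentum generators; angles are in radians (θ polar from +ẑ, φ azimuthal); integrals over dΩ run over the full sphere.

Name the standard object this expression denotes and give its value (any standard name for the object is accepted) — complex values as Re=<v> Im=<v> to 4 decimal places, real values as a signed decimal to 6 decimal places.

Legendre polynomial (addition theorem), -0.541254

This sum is the spherical-harmonic addition theorem: it equals the Legendre polynomial P_l(cos γ) of the angle γ between the two directions.
Summing Y*_{l m}(θ₁,φ₁)·Y_{l m}(θ₂,φ₂) over m ∈ [−7, 7]; prefactor 4π/(2·7+1) = 0.837758:
  [-7]  conj(Y_{7,-7})(Ω₁) = (0.456038, -0.069129) ; Y_{7,-7}(Ω₂) = (-0.359357, 0.347487) ; Δ = (-0.139859, 0.183309)
  [-6]  conj(Y_{7,-6})(Ω₁) = (0.220871, -0.143998) ; Y_{7,-6}(Ω₂) = (-0.017189, 0.003664) ; Δ = (-0.003269, 0.003284)
  [-5]  conj(Y_{7,-5})(Ω₁) = (-0.130614, 0.205699) ; Y_{7,-5}(Ω₂) = (0.344388, 0.125162) ; Δ = (-0.070728, 0.054492)
  [-4]  conj(Y_{7,-4})(Ω₁) = (-0.039481, 0.283379) ; Y_{7,-4}(Ω₂) = (0.012735, 0.016287) ; Δ = (-0.005118, 0.002966)
  [-3]  conj(Y_{7,-3})(Ω₁) = (-0.047769, -0.160737) ; Y_{7,-3}(Ω₂) = (-0.034715, -0.329387) ; Δ = (-0.051286, 0.021314)
  [-2]  conj(Y_{7,-2})(Ω₁) = (-0.190478, -0.218856) ; Y_{7,-2}(Ω₂) = (0.009656, -0.019807) ; Δ = (-0.006174, 0.001660)
  [-1]  conj(Y_{7,-1})(Ω₁) = (0.124888, 0.056870) ; Y_{7,-1}(Ω₂) = (-0.270168, 0.168855) ; Δ = (-0.043343, 0.005724)
  [+0]  conj(Y_{7,0})(Ω₁) = (0.290513, -0.000000) ; Y_{7,0}(Ω₂) = (-0.022439, 0.000000) ; Δ = (-0.006519, 0.000000)
  [+1]  conj(Y_{7,1})(Ω₁) = (-0.124888, 0.056870) ; Y_{7,1}(Ω₂) = (0.270168, 0.168855) ; Δ = (-0.043343, -0.005724)
  [+2]  conj(Y_{7,2})(Ω₁) = (-0.190478, 0.218856) ; Y_{7,2}(Ω₂) = (0.009656, 0.019807) ; Δ = (-0.006174, -0.001660)
  [+3]  conj(Y_{7,3})(Ω₁) = (0.047769, -0.160737) ; Y_{7,3}(Ω₂) = (0.034715, -0.329387) ; Δ = (-0.051286, -0.021314)
  [+4]  conj(Y_{7,4})(Ω₁) = (-0.039481, -0.283379) ; Y_{7,4}(Ω₂) = (0.012735, -0.016287) ; Δ = (-0.005118, -0.002966)
  [+5]  conj(Y_{7,5})(Ω₁) = (0.130614, 0.205699) ; Y_{7,5}(Ω₂) = (-0.344388, 0.125162) ; Δ = (-0.070728, -0.054492)
  [+6]  conj(Y_{7,6})(Ω₁) = (0.220871, 0.143998) ; Y_{7,6}(Ω₂) = (-0.017189, -0.003664) ; Δ = (-0.003269, -0.003284)
  [+7]  conj(Y_{7,7})(Ω₁) = (-0.456038, -0.069129) ; Y_{7,7}(Ω₂) = (0.359357, 0.347487) ; Δ = (-0.139859, -0.183309)
Accumulated sum (-0.646074, 0.000000); after 4π/(2l+1) scaling, (-0.541254, 0.000000) ⇒ P_7 = -0.541254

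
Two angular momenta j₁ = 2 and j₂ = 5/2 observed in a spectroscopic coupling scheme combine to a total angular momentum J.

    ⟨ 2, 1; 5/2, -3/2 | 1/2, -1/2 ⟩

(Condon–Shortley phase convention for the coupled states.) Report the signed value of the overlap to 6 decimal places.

triangle: 4!×0!×1!/6! = 24/720
(j±m)!: 3!×1!×1!×4!×0!×1! = 144
prefactor² = (2J+1)×Δ×N² = 48/5
  k=1: −1/(1!×3!×0!×0!×0!×1!) = -1/6
Σ = -1/6  ⇒  CG² = 48/5×(-1/6)² = 4/15
CG = −√(4/15) = -0.516398

-0.516398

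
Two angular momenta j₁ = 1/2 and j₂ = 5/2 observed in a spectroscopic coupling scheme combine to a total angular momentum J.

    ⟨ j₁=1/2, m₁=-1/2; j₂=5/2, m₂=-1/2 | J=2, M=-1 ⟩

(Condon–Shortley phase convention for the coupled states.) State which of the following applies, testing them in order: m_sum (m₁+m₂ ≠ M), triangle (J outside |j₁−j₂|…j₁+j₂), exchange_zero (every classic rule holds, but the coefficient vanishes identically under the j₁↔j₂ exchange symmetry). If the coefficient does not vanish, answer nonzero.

m-sum: m₁+m₂ = -1/2+(-1/2) = -1, M = -1  ✓
triangle: |j₁−j₂| = 2 ≤ J = 2 ≤ j₁+j₂ = 3  ✓
exchange: j₁≠j₂ or m₁≠m₂ — the exchange symmetry imposes no constraint here
value check: CG = −√(1/3) = -0.577350 ≠ 0

nonzero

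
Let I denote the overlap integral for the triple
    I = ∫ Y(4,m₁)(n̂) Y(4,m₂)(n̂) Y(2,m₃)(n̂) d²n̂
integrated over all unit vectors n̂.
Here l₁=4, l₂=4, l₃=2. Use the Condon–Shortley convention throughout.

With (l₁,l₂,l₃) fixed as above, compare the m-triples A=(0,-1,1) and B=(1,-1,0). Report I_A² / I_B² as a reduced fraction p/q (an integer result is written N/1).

Same 4,4,2: normalisation and zero-m 3j drop out of the ratio.
A: Δ: 6! 2! 2! / 11! → 1/13860; sum: t=2:+1/96 t=3:−1/72 = -1/288; 3j²(4 4 2; 0 -1 1) = Δ·Π!·Σ² = 1/462  (sign +1)
B: Δ: 6! 2! 2! / 11! → 1/13860; sum: t=1:−1/480 t=2:+1/48 t=3:−1/144 = 17/1440; 3j²(4 4 2; 1 -1 0) = Δ·Π!·Σ² = 289/13860  (sign +1)
I_A²/I_B² = (1/462)/(289/13860) = 30/289

30/289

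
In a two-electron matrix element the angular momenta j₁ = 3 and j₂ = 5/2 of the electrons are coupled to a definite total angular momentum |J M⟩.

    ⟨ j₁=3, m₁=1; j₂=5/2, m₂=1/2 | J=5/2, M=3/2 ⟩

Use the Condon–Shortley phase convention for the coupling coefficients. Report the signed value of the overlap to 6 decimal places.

√[6·3!3!2!/9! · 4!2!3!2!4!1!] = √(576/35)
  +(−1)^1/∏(1,2,1,2,2,0)! = -1/8  (running -1/8)
  +(−1)^2/∏(2,1,0,1,3,1)! = 1/12  (running -1/24)
⟨..|..⟩ = √(576/35)·(-1/24) = -0.169031

−√(1/35) ≈ -0.169031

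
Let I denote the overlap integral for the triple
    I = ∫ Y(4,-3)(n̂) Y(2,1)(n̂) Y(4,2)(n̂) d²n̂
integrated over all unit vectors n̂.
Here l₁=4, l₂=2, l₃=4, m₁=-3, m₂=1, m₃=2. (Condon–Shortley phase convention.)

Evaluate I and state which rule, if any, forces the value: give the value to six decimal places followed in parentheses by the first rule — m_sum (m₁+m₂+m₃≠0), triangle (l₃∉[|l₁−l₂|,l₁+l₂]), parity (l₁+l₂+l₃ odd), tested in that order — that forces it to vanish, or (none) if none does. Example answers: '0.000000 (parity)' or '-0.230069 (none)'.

-0.187702 (none)

Checks pass: Σm=0; 10 even; l₃=4∈[2,6].
(2·4+1)(2·2+1)(2·4+1) = 405
Δ: 2! 6! 2! / 11! → 1/13860
sum: t=0:+1/192 t=1:−1/36 t=2:+1/192 = -5/288
3j²(4 2 4; 0 0 0) = Δ·Π!·Σ² = 20/693  (sign -1)
sum: t=1:−1/1440 t=2:+1/240 = 1/288
3j²(4 2 4; -3 1 2) = Δ·Π!·Σ² = 5/132  (sign +1)
combine: 4πI² = 405·20/693·5/132 = 375/847
take √, sign -1: I = -0.18770204
No selection rule forces the value: the integral is nonzero (none).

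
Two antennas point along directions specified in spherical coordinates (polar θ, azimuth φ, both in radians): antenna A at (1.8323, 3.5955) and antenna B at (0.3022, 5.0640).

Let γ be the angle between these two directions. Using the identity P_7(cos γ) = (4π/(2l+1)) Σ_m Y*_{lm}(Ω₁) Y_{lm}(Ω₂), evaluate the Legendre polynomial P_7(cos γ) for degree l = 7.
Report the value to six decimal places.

0.293685

Addition theorem: P_7(cos γ) = (4π/15) Σ_m Y*_{lm}(Ω₁) Y_{lm}(Ω₂), m = −7…7:
  [-7]  conj(Y_{7,-7})(Ω₁) = 0.39226 + 0.01403j ; Y_{7,-7}(Ω₂) = -0.00007 + 0.00008j ; Δ = -0.00003 + 0.00003j
  [-6]  conj(Y_{7,-6})(Ω₁) = 0.35919 - 0.15961j ; Y_{7,-6}(Ω₂) = 0.00064 + 0.00107j ; Δ = 0.00040 + 0.00028j
  [-5]  conj(Y_{7,-5})(Ω₁) = -0.02603 + 0.03098j ; Y_{7,-5}(Ω₂) = 0.00913 - 0.00173j ; Δ = -0.00018 + 0.00033j
  [-4]  conj(Y_{7,-4})(Ω₁) = -0.08534 + 0.34158j ; Y_{7,-4}(Ω₂) = 0.00796 - 0.04798j ; Δ = 0.01571 + 0.00681j
  [-3]  conj(Y_{7,-3})(Ω₁) = 0.01599 + 0.07537j ; Y_{7,-3}(Ω₂) = -0.15636 - 0.08869j ; Δ = 0.00418 - 0.01320j
  [-2]  conj(Y_{7,-2})(Ω₁) = -0.19251 - 0.24652j ; Y_{7,-2}(Ω₂) = -0.33841 + 0.28691j ; Δ = 0.13588 + 0.02819j
  [-1]  conj(Y_{7,-1})(Ω₁) = -0.10758 - 0.05249j ; Y_{7,-1}(Ω₂) = 0.20722 + 0.56487j ; Δ = 0.00735 - 0.07165j
  [+0]  conj(Y_{7,0})(Ω₁) = 0.29859 + 0.00000j ; Y_{7,0}(Ω₂) = 0.08015 + 0.00000j ; Δ = 0.02393 + 0.00000j
  [+1]  conj(Y_{7,1})(Ω₁) = 0.10758 - 0.05249j ; Y_{7,1}(Ω₂) = -0.20722 + 0.56487j ; Δ = 0.00735 + 0.07165j
  [+2]  conj(Y_{7,2})(Ω₁) = -0.19251 + 0.24652j ; Y_{7,2}(Ω₂) = -0.33841 - 0.28691j ; Δ = 0.13588 - 0.02819j
  [+3]  conj(Y_{7,3})(Ω₁) = -0.01599 + 0.07537j ; Y_{7,3}(Ω₂) = 0.15636 - 0.08869j ; Δ = 0.00418 + 0.01320j
  [+4]  conj(Y_{7,4})(Ω₁) = -0.08534 - 0.34158j ; Y_{7,4}(Ω₂) = 0.00796 + 0.04798j ; Δ = 0.01571 - 0.00681j
  [+5]  conj(Y_{7,5})(Ω₁) = 0.02603 + 0.03098j ; Y_{7,5}(Ω₂) = -0.00913 - 0.00173j ; Δ = -0.00018 - 0.00033j
  [+6]  conj(Y_{7,6})(Ω₁) = 0.35919 + 0.15961j ; Y_{7,6}(Ω₂) = 0.00064 - 0.00107j ; Δ = 0.00040 - 0.00028j
  [+7]  conj(Y_{7,7})(Ω₁) = -0.39226 + 0.01403j ; Y_{7,7}(Ω₂) = 0.00007 + 0.00008j ; Δ = -0.00003 - 0.00003j
Σ over m = 0.35056 - 0.00000j; ×(4π/15) → 0.29368 - 0.00000j. Real part: 0.293685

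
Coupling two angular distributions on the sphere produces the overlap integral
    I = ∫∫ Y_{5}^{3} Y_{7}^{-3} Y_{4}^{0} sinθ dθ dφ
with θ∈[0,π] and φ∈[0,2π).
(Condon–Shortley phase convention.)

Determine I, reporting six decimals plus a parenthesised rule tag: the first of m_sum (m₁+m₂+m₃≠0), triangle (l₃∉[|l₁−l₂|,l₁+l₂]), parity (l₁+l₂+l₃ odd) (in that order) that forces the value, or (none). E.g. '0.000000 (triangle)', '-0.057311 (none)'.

0.062592 (none)

m-sum 0 ✓  L=16 even ✓  2≤4≤12 ✓
Π(2lᵢ+1) = 11×15×9 = 1485
triangle coeff Δ(5,7,4) = 1/6126120
Σ_t [3,5]: t=3:−1/69120 t=4:+1/20736 t=5:−1/69120 = 1/51840
(3j)²=280/21879 [(5 7 4; 0 0 0)], sign=+1
Σ_t [0,2]: t=0:+1/3870720 t=1:−1/181440 t=2:+1/138240 = 23/11612160
(3j)²=529/204204 [(5 7 4; 3 -3 0)], sign=+1
⇒ 4πI² = 26450/537251
I = (+1)√(26450/537251/(4π)) = 0.06259207
No selection rule forces the value: the integral is nonzero (none).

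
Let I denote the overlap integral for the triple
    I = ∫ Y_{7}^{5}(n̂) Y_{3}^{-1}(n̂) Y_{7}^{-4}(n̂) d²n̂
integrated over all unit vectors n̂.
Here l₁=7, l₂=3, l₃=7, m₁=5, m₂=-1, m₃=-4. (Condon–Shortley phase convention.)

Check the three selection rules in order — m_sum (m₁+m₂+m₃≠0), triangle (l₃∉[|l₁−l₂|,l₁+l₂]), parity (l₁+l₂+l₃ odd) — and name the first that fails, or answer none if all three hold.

parity

azimuthal sum: 5 − 1 − 4 = 0  ✓
4 ≤ 7 ≤ 10 (triangle on l)  ✓
L = 7 + 3 + 7 = 17 (odd)  ✗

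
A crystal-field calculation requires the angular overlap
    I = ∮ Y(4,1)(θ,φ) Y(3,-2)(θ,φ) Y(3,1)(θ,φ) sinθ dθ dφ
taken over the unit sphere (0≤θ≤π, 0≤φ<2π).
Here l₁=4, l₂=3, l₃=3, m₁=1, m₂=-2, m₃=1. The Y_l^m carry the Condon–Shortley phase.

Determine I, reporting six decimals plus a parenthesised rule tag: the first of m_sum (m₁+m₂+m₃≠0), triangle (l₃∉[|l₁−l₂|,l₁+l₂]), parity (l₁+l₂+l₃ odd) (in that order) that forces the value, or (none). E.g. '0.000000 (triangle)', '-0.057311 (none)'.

0.145070 (none)

Checks pass: Σm=0; 10 even; l₃=3∈[1,7].
(2·4+1)(2·3+1)(2·3+1) = 441
Δ: 4! 4! 2! / 11! → 1/34650
sum: t=1:−1/72 t=2:+1/16 t=3:−1/72 = 5/144
3j²(4 3 3; 0 0 0) = Δ·Π!·Σ² = 2/77  (sign -1)
sum: t=0:+1/144 t=1:−1/48 = -1/72
3j²(4 3 3; 1 -2 1) = Δ·Π!·Σ² = 16/693  (sign -1)
combine: 4πI² = 441·2/77·16/693 = 32/121
take √, sign +1: I = 0.14506992
No selection rule forces the value: the integral is nonzero (none).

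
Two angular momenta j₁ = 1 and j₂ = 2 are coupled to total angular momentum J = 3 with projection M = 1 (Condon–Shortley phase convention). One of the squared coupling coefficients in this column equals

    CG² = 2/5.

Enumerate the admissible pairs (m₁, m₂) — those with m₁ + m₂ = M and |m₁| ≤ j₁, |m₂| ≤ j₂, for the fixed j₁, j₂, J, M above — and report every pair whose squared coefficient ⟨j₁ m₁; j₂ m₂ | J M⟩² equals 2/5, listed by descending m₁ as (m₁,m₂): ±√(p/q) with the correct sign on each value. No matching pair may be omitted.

Admissible pairs with m₁+m₂ = M = 1: (-1,2), (0,1), (1,0)
  (m₁,m₂)=(1,0): CG² = 2/5, CG = +√(2/5)   ← matches the target
  (m₁,m₂)=(0,1): CG² = 8/15, CG = +√(8/15)
  (m₁,m₂)=(-1,2): CG² = 1/15, CG = +√(1/15)
Pairs with CG² = 2/5: (1,0): +√(2/5)

(1,0): +√(2/5)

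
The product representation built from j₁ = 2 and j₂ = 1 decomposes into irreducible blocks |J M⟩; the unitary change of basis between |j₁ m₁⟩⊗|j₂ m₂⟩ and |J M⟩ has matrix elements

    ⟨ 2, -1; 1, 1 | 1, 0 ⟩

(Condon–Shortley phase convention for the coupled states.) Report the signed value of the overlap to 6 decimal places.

+0.547723

√[3·2!2!0!/5! · 1!3!2!0!1!1!] = √(6/5)
  +(−1)^2/∏(2,0,1,0,1,0)! = 1/2  (running 1/2)
⟨..|..⟩ = √(6/5)·(1/2) = +0.547723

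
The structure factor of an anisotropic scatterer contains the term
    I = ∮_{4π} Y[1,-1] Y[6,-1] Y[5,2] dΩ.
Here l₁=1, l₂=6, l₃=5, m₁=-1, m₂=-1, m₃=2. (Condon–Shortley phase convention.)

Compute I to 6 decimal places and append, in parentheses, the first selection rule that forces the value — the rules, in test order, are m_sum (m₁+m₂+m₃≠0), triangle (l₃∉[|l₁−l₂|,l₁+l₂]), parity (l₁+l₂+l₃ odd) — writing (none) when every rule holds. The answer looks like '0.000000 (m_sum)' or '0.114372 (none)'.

-0.129207 (none)

Checks pass: Σm=0; 12 even; l₃=5∈[5,7].
(2·1+1)(2·6+1)(2·5+1) = 429
Δ: 2! 0! 10! / 13! → 1/858
sum: t=1:−1/14400 = -1/14400
3j²(1 6 5; 0 0 0) = Δ·Π!·Σ² = 6/143  (sign +1)
sum: t=2:+1/60480 = 1/60480
3j²(1 6 5; -1 -1 2) = Δ·Π!·Σ² = 5/429  (sign -1)
combine: 4πI² = 429·6/143·5/429 = 30/143
take √, sign -1: I = -0.12920749
No selection rule forces the value: the integral is nonzero (none).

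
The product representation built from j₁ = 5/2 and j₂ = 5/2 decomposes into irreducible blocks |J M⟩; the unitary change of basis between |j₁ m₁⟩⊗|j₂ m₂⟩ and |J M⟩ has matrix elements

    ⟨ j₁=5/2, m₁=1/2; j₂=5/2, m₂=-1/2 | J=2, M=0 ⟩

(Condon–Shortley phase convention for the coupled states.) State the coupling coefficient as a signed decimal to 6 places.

−√(4/21) ≈ -0.436436

triangle: 3!*2!*2!/8! = 24/40320
(j±m)!: 3!*2!*2!*3!*2!*2! = 576
prefactor² = (2J+1)*Δ*N² = 12/7
  k=0: +1/(0!*3!*2!*2!*0!*0!) = 1/24
  k=1: −1/(1!*2!*1!*1!*1!*1!) = -1/2
  k=2: +1/(2!*1!*0!*0!*2!*2!) = 1/8
Σ = -1/3  ⇒  CG² = 12/7*(-1/3)² = 4/21
CG = −√(4/21) = -0.436436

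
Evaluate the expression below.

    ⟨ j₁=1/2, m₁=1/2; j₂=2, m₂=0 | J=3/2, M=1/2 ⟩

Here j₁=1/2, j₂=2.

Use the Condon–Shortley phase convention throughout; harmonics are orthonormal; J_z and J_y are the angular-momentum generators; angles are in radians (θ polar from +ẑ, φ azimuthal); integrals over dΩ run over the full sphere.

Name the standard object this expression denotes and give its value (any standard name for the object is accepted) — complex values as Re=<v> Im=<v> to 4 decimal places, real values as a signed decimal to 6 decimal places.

This is a Clebsch–Gordan (vector-coupling) coefficient.
triangle: 1!*0!*3!/5! = 6/120
(j±m)!: 1!*0!*2!*2!*2!*1! = 8
prefactor² = (2J+1)*Δ*N² = 8/5
  k=0: +1/(0!*1!*0!*2!*0!*1!) = 1/2
Σ = 1/2  ⇒  CG² = 8/5*(1/2)² = 2/5
CG = +√(2/5) = +0.632456

Clebsch–Gordan coefficient, +√(2/5) ≈ +0.632456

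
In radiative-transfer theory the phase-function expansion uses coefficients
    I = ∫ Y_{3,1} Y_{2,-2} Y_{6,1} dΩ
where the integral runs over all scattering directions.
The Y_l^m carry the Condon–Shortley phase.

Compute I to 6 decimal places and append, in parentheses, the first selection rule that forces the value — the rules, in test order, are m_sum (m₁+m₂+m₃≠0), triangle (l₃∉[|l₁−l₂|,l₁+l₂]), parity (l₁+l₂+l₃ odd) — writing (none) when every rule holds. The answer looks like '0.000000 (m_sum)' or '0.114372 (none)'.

0.000000 (triangle)

l₃=6 ∉ [1,5] — triangle fails ⇒ I = 0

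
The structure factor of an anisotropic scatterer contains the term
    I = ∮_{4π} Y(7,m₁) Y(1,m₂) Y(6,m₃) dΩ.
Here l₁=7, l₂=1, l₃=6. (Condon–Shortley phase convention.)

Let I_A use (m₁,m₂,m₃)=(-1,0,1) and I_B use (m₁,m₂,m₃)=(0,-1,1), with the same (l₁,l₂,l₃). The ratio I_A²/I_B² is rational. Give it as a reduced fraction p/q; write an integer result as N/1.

Same 7,1,6: normalisation and zero-m 3j drop out of the ratio.
A: Δ: 2! 12! 0! / 15! → 1/1365; sum: t=1:−1/604800 = -1/604800; 3j²(7 1 6; -1 0 1) = Δ·Π!·Σ² = 16/455  (sign +1)
B: Δ: 2! 12! 0! / 15! → 1/1365; sum: t=0:+1/1209600 = 1/1209600; 3j²(7 1 6; 0 -1 1) = Δ·Π!·Σ² = 1/65  (sign -1)
I_A²/I_B² = (16/455)/(1/65) = 16/7

16/7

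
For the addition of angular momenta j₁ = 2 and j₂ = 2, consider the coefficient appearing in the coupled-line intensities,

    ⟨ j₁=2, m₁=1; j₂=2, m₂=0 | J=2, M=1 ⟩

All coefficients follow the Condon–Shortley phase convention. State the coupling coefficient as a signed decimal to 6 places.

−√(1/14) = -0.267261

j₁+j₂−J=2  J+j₁−j₂=2  J−j₁+j₂=2  j₁+j₂+J+1=7
(j₁±m₁, j₂±m₂, J±M) = (3,1,2,2,3,1)
P² = 8/7
sum k=0..1:
  [0] +1/4 = 1/4
  [1] −1/2 = -1/2
S = -1/4
C² = P²·S² = 1/14 ; C = -0.267261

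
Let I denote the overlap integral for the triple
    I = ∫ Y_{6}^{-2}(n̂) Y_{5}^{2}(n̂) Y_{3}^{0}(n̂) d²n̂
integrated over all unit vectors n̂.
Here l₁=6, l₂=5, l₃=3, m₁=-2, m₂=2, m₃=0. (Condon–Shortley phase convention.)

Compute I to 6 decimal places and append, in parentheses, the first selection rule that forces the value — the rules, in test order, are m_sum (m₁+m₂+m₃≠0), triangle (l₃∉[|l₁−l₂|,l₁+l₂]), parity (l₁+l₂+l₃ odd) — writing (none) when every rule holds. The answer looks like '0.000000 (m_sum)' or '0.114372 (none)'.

Rules hold: Σm=0, L=14 even, 1≤3≤11.
N = 13·11·7 = 1001
Δ = 8!·4!·2!/15! = 1/675675
Racah Σ t=3..5: t=3:−1/8640 t=4:+1/2304 t=5:−1/8640 = 7/34560
⇒ 3j(6 5 3; 0 0 0)² = 7/429, sgn -1
Racah Σ t=5..7: t=5:−1/8640 t=6:+1/5760 t=7:−1/60480 = 1/24192
⇒ 3j(6 5 3; -2 2 0)² = 8/3003, sgn -1
4πI² = N·(3j₀)²·(3jₘ)² = 56/1287
I = +1·√(0.043512/4π) = 0.05884368
No selection rule forces the value: the integral is nonzero (none).

0.058844 (none)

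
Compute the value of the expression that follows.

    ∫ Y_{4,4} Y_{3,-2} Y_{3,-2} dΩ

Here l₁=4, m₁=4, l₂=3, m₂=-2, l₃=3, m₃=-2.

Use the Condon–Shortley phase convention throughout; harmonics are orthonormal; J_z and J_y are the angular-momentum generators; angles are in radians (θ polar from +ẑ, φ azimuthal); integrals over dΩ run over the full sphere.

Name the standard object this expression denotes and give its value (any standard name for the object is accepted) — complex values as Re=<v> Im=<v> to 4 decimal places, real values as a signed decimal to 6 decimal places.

This is a Gaunt coefficient — the integral of a triple product of spherical harmonics over the sphere.
Rules hold: Σm=0, L=10 even, 1≤3≤7.
N = 9·7·7 = 441
Δ = 4!·4!·2!/11! = 1/34650
Racah Σ t=1..3: t=1:−1/72 t=2:+1/16 t=3:−1/72 = 5/144
⇒ 3j(4 3 3; 0 0 0)² = 2/77, sgn -1
Racah Σ t=0..0: t=0:+1/576 = 1/576
⇒ 3j(4 3 3; 4 -2 -2)² = 5/99, sgn -1
4πI² = N·(3j₀)²·(3jₘ)² = 70/121
I = +1·√(0.578512/4π) = 0.21456131

Gaunt coefficient, +0.214561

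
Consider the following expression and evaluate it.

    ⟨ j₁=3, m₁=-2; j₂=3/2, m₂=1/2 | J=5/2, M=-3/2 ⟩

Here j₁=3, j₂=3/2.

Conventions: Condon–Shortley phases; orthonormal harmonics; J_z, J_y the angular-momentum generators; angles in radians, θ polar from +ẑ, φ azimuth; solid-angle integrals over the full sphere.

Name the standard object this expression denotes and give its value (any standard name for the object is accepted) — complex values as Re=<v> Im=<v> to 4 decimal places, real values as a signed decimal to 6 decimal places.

This is a Clebsch–Gordan (vector-coupling) coefficient.
j₁+j₂−J=2  J+j₁−j₂=4  J−j₁+j₂=1  j₁+j₂+J+1=8
(j₁±m₁, j₂±m₂, J±M) = (1,5,2,1,1,4)
P² = 288/7
sum k=1..2:
  [1] −1/24 = -1/24
  [2] +1/12 = 1/12
S = 1/24
C² = P²·S² = 1/14 ; C = +0.267261

Clebsch–Gordan coefficient, +√(1/14) ≈ +0.267261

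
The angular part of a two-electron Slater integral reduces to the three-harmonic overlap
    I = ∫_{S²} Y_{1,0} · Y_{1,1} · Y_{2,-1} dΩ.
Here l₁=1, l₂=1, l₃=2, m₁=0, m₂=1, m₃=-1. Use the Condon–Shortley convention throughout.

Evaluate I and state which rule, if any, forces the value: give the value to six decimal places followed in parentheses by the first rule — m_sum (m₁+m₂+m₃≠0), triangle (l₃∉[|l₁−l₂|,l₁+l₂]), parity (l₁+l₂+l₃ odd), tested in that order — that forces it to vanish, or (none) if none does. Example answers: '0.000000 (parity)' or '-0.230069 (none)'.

-0.218510 (none)

m-sum 0 ✓  L=4 even ✓  0≤2≤2 ✓
Π(2lᵢ+1) = 3×3×5 = 45
triangle coeff Δ(1,1,2) = 1/30
Σ_t [0,0]: t=0:+1/1 = 1/1
(3j)²=2/15 [(1 1 2; 0 0 0)], sign=+1
Σ_t [0,0]: t=0:+1/2 = 1/2
(3j)²=1/10 [(1 1 2; 0 1 -1)], sign=-1
⇒ 4πI² = 3/5
I = (-1)√(3/5/(4π)) = -0.21850969
No selection rule forces the value: the integral is nonzero (none).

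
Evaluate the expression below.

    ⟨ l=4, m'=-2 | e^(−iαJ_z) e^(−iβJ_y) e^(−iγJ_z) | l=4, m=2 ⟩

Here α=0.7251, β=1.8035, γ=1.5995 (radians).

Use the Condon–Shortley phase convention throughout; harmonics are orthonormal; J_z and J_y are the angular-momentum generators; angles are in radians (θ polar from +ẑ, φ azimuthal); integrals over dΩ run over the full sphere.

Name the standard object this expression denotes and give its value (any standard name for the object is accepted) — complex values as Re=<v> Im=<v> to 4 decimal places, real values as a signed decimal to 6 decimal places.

This is a Wigner D-matrix element — the rotation-matrix element ⟨l m'| R(α,β,γ) |l m⟩ in the angular-momentum basis.
Split into d^4_{-2,2}(β=1.8035) × two z-phases.
With c≡cos(β/2)=0.620238 and s≡sin(β/2)=0.784414, N=[2·720·720·2]^{1/2}=1440.000000
Admissible k: 4..6 (factorial args all ≥0)
  k=4: (−1)^0·1440.0000/(96)·0.6202^4·0.7844^4 = +0.840438
  k=5: (−1)^1·1440.0000/(120)·0.6202^2·0.7844^6 = -1.075397
  k=6: (−1)^2·1440.0000/(1440)·0.6202^0·0.7844^8 = +0.143338
d^4_{-2,2}(1.8035) = +0.840438 -1.075397 +0.143338 = -0.091621
Phases: e^{-i·(-2)·0.7251}=+0.120304+0.992737i, e^{-i·(2)·1.5995}=-0.998353+0.057376i ⇒ D=+0.016223+0.090173i

Wigner D-matrix element, Re=0.0162 Im=0.0902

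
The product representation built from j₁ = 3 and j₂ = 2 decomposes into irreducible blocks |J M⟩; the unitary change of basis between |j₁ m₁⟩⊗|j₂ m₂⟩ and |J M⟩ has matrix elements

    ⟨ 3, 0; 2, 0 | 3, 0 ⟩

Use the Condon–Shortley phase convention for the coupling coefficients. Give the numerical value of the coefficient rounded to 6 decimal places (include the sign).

−√(4/15) = -0.516398

√[7·2!4!2!/9! · 3!3!2!2!3!3!] = √(48/5)
  +(−1)^0/∏(0,2,3,2,1,0)! = 1/24  (running 1/24)
  +(−1)^1/∏(1,1,2,1,2,1)! = -1/4  (running -5/24)
  +(−1)^2/∏(2,0,1,0,3,2)! = 1/24  (running -1/6)
⟨..|..⟩ = √(48/5)·(-1/6) = -0.516398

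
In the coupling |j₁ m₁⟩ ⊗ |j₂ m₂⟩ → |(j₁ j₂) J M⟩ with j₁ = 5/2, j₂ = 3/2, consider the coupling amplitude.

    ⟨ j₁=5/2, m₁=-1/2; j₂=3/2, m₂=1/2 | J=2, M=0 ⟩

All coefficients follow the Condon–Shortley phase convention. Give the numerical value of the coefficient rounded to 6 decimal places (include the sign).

√[5·2!3!1!/7! · 2!3!2!1!2!2!] = √(8/7)
  +(−1)^1/∏(1,1,2,1,1,0)! = -1/2  (running -1/2)
  +(−1)^2/∏(2,0,1,0,2,1)! = 1/4  (running -1/4)
⟨..|..⟩ = √(8/7)·(-1/4) = -0.267261

−√(1/14) = -0.267261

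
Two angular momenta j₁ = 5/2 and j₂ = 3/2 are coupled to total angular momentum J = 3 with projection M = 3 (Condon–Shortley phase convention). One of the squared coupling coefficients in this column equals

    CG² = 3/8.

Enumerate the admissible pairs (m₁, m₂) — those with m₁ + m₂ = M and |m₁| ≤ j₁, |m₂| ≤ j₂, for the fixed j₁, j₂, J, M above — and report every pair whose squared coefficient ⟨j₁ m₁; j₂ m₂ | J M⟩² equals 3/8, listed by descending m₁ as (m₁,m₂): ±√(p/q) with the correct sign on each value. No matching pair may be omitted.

Admissible pairs with m₁+m₂ = M = 3: (3/2,3/2), (5/2,1/2)
  (m₁,m₂)=(5/2,1/2): CG² = 5/8, CG = +√(5/8)
  (m₁,m₂)=(3/2,3/2): CG² = 3/8, CG = −√(3/8)   ← matches the target
Pairs with CG² = 3/8: (3/2,3/2): −√(3/8)

(3/2,3/2): −√(3/8)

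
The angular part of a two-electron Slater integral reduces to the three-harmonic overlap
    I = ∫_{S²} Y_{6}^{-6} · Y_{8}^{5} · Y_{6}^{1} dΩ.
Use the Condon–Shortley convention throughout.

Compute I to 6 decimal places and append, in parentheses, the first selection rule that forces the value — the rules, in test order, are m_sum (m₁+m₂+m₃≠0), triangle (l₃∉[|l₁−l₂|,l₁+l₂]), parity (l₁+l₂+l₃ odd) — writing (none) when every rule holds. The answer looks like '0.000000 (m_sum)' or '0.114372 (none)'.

Checks pass: Σm=0; 20 even; l₃=6∈[2,14].
(2·6+1)(2·8+1)(2·6+1) = 2873
Δ: 8! 4! 8! / 21! → 1/1309458150
sum: t=2:+1/49766400 t=3:−1/3110400 t=4:+1/1327104 t=5:−1/3110400 t=6:+1/49766400 = 1/6635520
3j²(6 8 6; 0 0 0) = Δ·Π!·Σ² = 350/46189  (sign +1)
sum: t=8:+1/696729600 = 1/696729600
3j²(6 8 6; -6 5 1) = Δ·Π!·Σ² = 11/646  (sign -1)
combine: 4πI² = 2873·350/46189·11/646 = 2275/6137
take √, sign -1: I = -0.17175433
No selection rule forces the value: the integral is nonzero (none).

-0.171754 (none)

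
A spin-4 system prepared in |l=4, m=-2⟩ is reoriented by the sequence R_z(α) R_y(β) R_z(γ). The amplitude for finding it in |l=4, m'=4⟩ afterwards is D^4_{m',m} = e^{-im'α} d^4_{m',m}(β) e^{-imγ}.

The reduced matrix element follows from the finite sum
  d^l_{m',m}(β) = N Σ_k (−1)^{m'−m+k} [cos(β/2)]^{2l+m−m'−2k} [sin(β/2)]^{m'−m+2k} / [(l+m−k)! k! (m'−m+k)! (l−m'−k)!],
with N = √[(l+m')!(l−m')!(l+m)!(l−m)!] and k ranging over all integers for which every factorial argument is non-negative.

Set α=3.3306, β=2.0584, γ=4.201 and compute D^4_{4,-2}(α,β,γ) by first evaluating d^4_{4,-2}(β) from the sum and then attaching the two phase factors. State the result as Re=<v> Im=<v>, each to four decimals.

Re=0.1150 Im=0.5447

First d^4_{4,-2}(β=2.0584), then the phase factors e^{-i(4)α} and e^{-i(-2)γ}:
c=cos(2.058400/2)=0.515505, s=sin(2.058400/2)=0.856887; N=√[40320·1·2·720]=7619.763776
Admissible k: 0..0 (factorial args all ≥0)
  k=0: (−1)^6·7619.7638/(1440)·0.5155^2·0.8569^6 = +0.556653
d^4_{4,-2}(2.0584) = +0.556653
Phases: e^{-i·(4)·3.3306}=+0.727566-0.686038i, e^{-i·(-2)·4.2010}=-0.520997+0.853559i ⇒ D=+0.114957+0.544654i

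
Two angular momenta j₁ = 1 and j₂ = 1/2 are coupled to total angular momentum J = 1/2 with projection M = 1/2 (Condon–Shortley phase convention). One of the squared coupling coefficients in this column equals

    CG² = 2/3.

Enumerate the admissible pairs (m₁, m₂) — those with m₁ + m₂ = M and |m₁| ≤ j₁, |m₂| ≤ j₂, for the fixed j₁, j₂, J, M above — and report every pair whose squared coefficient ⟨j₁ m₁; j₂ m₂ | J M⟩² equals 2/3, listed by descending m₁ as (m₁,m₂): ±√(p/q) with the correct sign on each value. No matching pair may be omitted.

Admissible pairs with m₁+m₂ = M = 1/2: (0,1/2), (1,-1/2)
  (m₁,m₂)=(1,-1/2): CG² = 2/3, CG = +√(2/3)   ← matches the target
  (m₁,m₂)=(0,1/2): CG² = 1/3, CG = −√(1/3)
Pairs with CG² = 2/3: (1,-1/2): +√(2/3)

(1,-1/2): +√(2/3)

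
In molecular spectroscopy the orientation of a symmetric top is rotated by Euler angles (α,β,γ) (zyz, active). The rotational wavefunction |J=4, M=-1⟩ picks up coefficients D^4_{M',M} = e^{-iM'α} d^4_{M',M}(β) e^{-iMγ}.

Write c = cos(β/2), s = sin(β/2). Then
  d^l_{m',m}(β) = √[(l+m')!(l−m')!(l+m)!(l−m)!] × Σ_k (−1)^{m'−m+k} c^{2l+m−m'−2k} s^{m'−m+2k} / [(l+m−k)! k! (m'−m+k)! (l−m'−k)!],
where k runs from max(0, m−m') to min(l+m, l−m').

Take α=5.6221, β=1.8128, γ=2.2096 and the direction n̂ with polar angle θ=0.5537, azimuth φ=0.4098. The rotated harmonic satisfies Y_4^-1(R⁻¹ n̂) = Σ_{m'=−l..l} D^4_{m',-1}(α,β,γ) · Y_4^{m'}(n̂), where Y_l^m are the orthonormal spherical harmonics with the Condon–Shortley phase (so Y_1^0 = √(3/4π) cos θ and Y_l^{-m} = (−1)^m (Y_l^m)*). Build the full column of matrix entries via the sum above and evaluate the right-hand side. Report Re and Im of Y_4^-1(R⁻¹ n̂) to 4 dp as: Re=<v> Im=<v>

Re=-0.0519 Im=0.0252

Need the full column D^4_{m',-1} for m'=−4..4 at α=5.6221, β=1.8128, γ=2.2096.
cos(β/2)=0.616584, sin(β/2)=0.787289
d^4_{-4,-1}: single k=3 term ⇒ +0.325430;  D = +0.295158-0.137063i
d^4_{-3,-1}: k∈[2..3] ⇒ +0.270329 -0.734556 = -0.464227;  D = -0.452387-0.104180i
d^4_{-2,-1}: k∈[1..3] ⇒ +0.113166 -0.922508 +1.002682 = +0.193339;  D = +0.122076+0.149925i
d^4_{-1,-1}: k∈[0..3] ⇒ +0.020890 -0.510873 +1.665817 -0.905295 = +0.270539;  D = +0.006028+0.270472i
d^4_{0,-1}: k∈[0..3] ⇒ -0.119287 +1.166891 -1.902454 +0.516948 = -0.337903;  D = +0.201470-0.271272i
d^4_{1,-1}: k∈[0..3] ⇒ +0.340582 -1.665817 +1.357942 -0.147596 = -0.114888;  D = +0.110698-0.030745i
d^4_{2,-1}: k∈[0..2] ⇒ -0.615005 +1.504022 -0.490420 = +0.398597;  D = -0.368639-0.151607i
d^4_{3,-1}: k∈[0..1] ⇒ +0.734556 -0.718556 = +0.016001;  D = -0.007944-0.013889i
d^4_{4,-1}: single k=0 term ⇒ -0.530569;  D = -0.074853+0.525263i
Y_4^{m'}(θ=0.5537,φ=0.4098) and Σ D·Y over m':
  (+0.2952-0.1371i)·(-0.0023-0.0338i)  (-0.4524-0.1042i)·(+0.0518-0.1459i)  (+0.1221+0.1499i)·(+0.2566-0.2748i)  (+0.0060+0.2705i)·(+0.4007-0.1740i)  (+0.2015-0.2713i)·(-0.0407+0.0000i)  (+0.1107-0.0307i)·(-0.4007-0.1740i)  (-0.3686-0.1516i)·(+0.2566+0.2748i)  (-0.0079-0.0139i)·(-0.0518-0.1459i)  (-0.0749+0.5253i)·(-0.0023+0.0338i)
Y_4^-1(R⁻¹ n̂) = -0.051940+0.025211i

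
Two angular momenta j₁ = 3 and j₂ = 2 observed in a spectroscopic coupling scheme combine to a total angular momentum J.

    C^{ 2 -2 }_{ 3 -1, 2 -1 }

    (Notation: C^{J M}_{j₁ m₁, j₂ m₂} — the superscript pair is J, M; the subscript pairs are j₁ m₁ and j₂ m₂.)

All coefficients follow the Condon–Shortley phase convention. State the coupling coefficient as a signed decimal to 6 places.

-0.462910  (= −√(3/14))

triangle: 3!*3!*1!/8! = 36/40320
(j±m)!: 2!*4!*1!*3!*0!*4! = 6912
prefactor² = (2J+1)*Δ*N² = 216/7
  k=1: −1/(1!*2!*3!*0!*0!*1!) = -1/12
Σ = -1/12  ⇒  CG² = 216/7*(-1/12)² = 3/14
CG = −√(3/14) = -0.462910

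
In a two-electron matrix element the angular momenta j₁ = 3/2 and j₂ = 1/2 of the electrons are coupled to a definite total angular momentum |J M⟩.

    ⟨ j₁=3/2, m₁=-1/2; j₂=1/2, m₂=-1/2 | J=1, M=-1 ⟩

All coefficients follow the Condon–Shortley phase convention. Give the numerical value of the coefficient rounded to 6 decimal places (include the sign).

+0.500000  (= +√(1/4))

j₁+j₂−J=1  J+j₁−j₂=2  J−j₁+j₂=0  j₁+j₂+J+1=4
(j₁±m₁, j₂±m₂, J±M) = (1,2,0,1,0,2)
P² = 1
sum k=0..0:
  [0] +1/2 = 1/2
S = 1/2
C² = P²·S² = 1/4 ; C = +0.500000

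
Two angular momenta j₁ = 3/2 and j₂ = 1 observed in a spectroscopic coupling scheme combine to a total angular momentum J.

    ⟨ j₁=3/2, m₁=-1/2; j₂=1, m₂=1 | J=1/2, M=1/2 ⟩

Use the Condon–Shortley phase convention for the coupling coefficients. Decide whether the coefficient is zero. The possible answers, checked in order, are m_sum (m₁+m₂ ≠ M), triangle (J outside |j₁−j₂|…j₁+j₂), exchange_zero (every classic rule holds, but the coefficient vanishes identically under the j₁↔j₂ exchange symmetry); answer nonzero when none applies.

m-sum: m₁+m₂ = -1/2+1 = 1/2, M = 1/2  ✓
triangle: |j₁−j₂| = 1/2 ≤ J = 1/2 ≤ j₁+j₂ = 5/2  ✓
exchange: j₁≠j₂ or m₁≠m₂ — the exchange symmetry imposes no constraint here
value check: CG = +√(1/6) = +0.408248 ≠ 0

nonzero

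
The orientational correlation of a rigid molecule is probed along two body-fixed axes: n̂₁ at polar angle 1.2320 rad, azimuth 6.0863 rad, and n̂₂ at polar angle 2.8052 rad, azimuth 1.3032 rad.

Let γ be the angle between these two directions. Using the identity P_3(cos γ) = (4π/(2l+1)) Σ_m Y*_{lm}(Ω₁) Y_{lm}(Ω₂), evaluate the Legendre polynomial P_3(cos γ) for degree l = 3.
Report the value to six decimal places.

0.375524

Addition theorem: P_3(cos γ) = (4π/7) Σ_m Y*_{lm}(Ω₁) Y_{lm}(Ω₂), m = −3…3:
  m=-3: Y*=+0.290735-0.194940i  Y=-0.010793+0.010424i  product -0.001106+0.005135i
  m=-2: Y*=+0.279018-0.115923i  Y=+0.090412+0.053607i  product +0.031441+0.004476i
  m=-1: Y*=-0.133830+0.026695i  Y=+0.097461-0.355473i  product -0.003554+0.050175i
  m=+0: Y*=-0.303580-0.000000i  Y=-0.512617+0.000000i  product +0.155620+0.000000i
  m=+1: Y*=+0.133830+0.026695i  Y=-0.097461-0.355473i  product -0.003554-0.050175i
  m=+2: Y*=+0.279018+0.115923i  Y=+0.090412-0.053607i  product +0.031441-0.004476i
  m=+3: Y*=-0.290735-0.194940i  Y=+0.010793+0.010424i  product -0.001106-0.005135i
Accumulated sum +0.209183-0.000000i; after 4π/(2l+1) scaling, +0.375524-0.000000i ⇒ P_3 = 0.375524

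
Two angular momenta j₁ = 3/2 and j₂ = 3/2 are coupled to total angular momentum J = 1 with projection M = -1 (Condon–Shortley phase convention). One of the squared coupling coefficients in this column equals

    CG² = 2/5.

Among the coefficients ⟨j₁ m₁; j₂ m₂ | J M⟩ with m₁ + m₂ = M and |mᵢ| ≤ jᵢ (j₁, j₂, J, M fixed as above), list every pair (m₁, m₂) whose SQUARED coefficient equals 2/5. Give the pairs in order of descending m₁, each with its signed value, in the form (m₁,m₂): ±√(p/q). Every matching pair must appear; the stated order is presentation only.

Admissible pairs with m₁+m₂ = M = -1: (-3/2,1/2), (-1/2,-1/2), (1/2,-3/2)
  (m₁,m₂)=(1/2,-3/2): CG² = 3/10, CG = +√(3/10)
  (m₁,m₂)=(-1/2,-1/2): CG² = 2/5, CG = −√(2/5)   ← matches the target
  (m₁,m₂)=(-3/2,1/2): CG² = 3/10, CG = +√(3/10)
Pairs with CG² = 2/5: (-1/2,-1/2): −√(2/5)

(-1/2,-1/2): −√(2/5)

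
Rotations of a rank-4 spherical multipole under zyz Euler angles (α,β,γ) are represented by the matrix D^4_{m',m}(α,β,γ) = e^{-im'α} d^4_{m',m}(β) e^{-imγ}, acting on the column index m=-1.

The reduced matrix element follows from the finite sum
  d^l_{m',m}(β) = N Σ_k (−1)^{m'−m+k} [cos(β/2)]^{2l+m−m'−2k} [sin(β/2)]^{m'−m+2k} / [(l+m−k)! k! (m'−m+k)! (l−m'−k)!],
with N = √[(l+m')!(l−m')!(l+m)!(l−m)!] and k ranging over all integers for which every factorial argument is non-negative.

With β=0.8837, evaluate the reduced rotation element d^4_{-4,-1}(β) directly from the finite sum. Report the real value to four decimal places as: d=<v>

d=0.3532

d^4_{-4,-1}(β=0.8837) via the finite sum:
With c≡cos(β/2)=0.903962 and s≡sin(β/2)=0.427613, N=[1·40320·6·120]^{1/2}=5387.986637
k: max(0,(-1)−(-4))=3 … min(4+(-1),4−(-4))=3
  k=3: (−1)^0·5387.9866/(720)·0.9040^5·0.4276^3 = +0.353180
d^4_{-4,-1}(0.8837) = +0.353180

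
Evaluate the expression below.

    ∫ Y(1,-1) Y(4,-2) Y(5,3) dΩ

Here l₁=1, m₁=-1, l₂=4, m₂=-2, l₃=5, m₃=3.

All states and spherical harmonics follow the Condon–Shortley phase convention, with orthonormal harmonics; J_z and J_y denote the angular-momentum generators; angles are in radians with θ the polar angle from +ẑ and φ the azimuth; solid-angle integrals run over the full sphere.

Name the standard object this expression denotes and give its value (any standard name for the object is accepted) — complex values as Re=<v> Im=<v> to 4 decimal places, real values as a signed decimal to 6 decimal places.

Gaunt coefficient, -0.259847

This is a Gaunt coefficient — the integral of a triple product of spherical harmonics over the sphere.
m-sum 0 ✓  L=10 even ✓  3≤5≤5 ✓
Π(2lᵢ+1) = 3×9×11 = 297
triangle coeff Δ(1,4,5) = 1/495
Σ_t [0,0]: t=0:+1/576 = 1/576
(3j)²=5/99 [(1 4 5; 0 0 0)], sign=-1
Σ_t [0,0]: t=0:+1/2880 = 1/2880
(3j)²=28/495 [(1 4 5; -1 -2 3)], sign=+1
⇒ 4πI² = 28/33
I = (-1)√(28/33/(4π)) = -0.25984664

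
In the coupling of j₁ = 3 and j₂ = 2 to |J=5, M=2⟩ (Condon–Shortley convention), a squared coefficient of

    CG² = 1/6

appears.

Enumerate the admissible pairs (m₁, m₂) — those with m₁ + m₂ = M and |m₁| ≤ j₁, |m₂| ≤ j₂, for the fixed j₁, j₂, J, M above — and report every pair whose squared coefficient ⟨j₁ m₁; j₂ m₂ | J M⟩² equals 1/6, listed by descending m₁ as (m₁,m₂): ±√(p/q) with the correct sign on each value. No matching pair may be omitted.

Admissible pairs with m₁+m₂ = M = 2: (0,2), (1,1), (2,0), (3,-1)
  (m₁,m₂)=(3,-1): CG² = 1/30, CG = +√(1/30)
  (m₁,m₂)=(2,0): CG² = 3/10, CG = +√(3/10)
  (m₁,m₂)=(1,1): CG² = 1/2, CG = +√(1/2)
  (m₁,m₂)=(0,2): CG² = 1/6, CG = +√(1/6)   ← matches the target
Pairs with CG² = 1/6: (0,2): +√(1/6)

(0,2): +√(1/6)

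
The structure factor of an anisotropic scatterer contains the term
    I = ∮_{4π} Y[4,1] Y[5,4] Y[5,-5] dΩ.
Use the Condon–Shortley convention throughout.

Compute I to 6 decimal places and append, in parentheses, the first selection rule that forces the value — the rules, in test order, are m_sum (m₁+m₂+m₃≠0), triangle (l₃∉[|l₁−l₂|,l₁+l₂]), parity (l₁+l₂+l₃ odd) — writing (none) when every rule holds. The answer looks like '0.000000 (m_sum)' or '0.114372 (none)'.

m-sum 0 ✓  L=14 even ✓  1≤5≤9 ✓
Π(2lᵢ+1) = 9×11×11 = 1089
triangle coeff Δ(4,5,5) = 1/3153150
Σ_t [0,4]: t=0:+1/69120 t=1:−1/1728 t=2:+1/576 t=3:−1/1728 t=4:+1/69120 = 7/11520
(3j)²=2/143 [(4 5 5; 0 0 0)], sign=-1
Σ_t [3,3]: t=3:−1/103680 = -1/103680
(3j)²=4/143 [(4 5 5; 1 4 -5)], sign=-1
⇒ 4πI² = 72/169
I = (+1)√(72/169/(4π)) = 0.18412721
No selection rule forces the value: the integral is nonzero (none).

0.184127 (none)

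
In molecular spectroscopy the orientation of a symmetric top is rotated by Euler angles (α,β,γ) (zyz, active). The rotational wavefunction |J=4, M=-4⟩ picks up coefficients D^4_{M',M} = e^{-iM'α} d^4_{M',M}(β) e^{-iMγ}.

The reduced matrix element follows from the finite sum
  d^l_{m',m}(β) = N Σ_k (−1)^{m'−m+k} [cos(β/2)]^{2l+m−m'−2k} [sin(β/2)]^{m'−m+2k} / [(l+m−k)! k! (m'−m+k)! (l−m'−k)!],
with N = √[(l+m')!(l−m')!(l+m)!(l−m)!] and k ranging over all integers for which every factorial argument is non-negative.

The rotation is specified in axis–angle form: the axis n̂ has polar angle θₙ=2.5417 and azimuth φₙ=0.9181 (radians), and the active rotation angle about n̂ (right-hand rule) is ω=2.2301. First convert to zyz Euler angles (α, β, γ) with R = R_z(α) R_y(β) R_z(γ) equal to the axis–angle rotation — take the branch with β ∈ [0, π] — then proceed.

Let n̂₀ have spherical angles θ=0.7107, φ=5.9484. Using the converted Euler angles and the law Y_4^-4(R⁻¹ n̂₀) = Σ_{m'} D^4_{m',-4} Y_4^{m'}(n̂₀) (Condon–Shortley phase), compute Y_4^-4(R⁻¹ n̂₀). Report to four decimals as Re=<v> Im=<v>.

Axis–angle → zyz. n̂ = (sinθₙcosφₙ, sinθₙsinφₙ, cosθₙ) = (+0.342871, +0.448509, -0.825396), ω = 2.2301.
R = I cosω + sinω [n̂]ₓ + (1−cosω) n̂n̂ᵀ gives
  R = [-0.422993, +0.900391, -0.101853; -0.404427, -0.288182, -0.867980; -0.810874, -0.325957, +0.486041]
β = atan2(√(R₁₃²+R₂₃²), R₃₃) = 1.063242; α = atan2(R₂₃, R₁₃) mod 2π = 4.595578; γ = atan2(R₃₂, −R₃₁) mod 2π = 5.900971
Need the full column D^4_{m',-4} for m'=−4..4 at α=4.5956, β=1.0632, γ=5.9010.
cos(β/2)=0.861986, sin(β/2)=0.506931
d^4_{-4,-4}: single k=0 term ⇒ +0.304792;  D = -0.125756-0.277639i
d^4_{-3,-4}: single k=0 term ⇒ -0.506987;  D = -0.483053+0.153933i
d^4_{-2,-4}: single k=0 term ⇒ +0.557802;  D = +0.106267+0.547586i
d^4_{-1,-4}: single k=0 term ⇒ -0.463921;  D = +0.462621-0.034702i
d^4_{0,-4}: single k=0 term ⇒ +0.305033;  D = +0.012789-0.304765i
d^4_{1,-4}: single k=0 term ⇒ -0.160451;  D = -0.158433-0.025365i
d^4_{2,-4}: single k=0 term ⇒ +0.066723;  D = -0.018154+0.064206i
d^4_{3,-4}: single k=0 term ⇒ -0.020974;  D = +0.019380+0.008020i
d^4_{4,-4}: single k=0 term ⇒ +0.004361;  D = +0.002126-0.003808i
Y_4^{m'}(θ=0.7107,φ=5.9484) and Σ D·Y over m':
  (-0.1258-0.2776i)·(+0.0184+0.0780i)  (-0.4831+0.1539i)·(+0.1413+0.2222i)  (+0.1063+0.5476i)·(+0.3372+0.2669i)  (+0.4626-0.0347i)·(+0.2255+0.0785i)  (+0.0128-0.3048i)·(-0.2839+0.0000i)  (-0.1584-0.0254i)·(-0.2255+0.0785i)  (-0.0182+0.0642i)·(+0.3372-0.2669i)  (+0.0194+0.0080i)·(-0.1413+0.2222i)  (+0.0021-0.0038i)·(+0.0184-0.0780i)
Y_4^-4(R⁻¹ n̂) = -0.046073+0.250236i

Re=-0.0461 Im=0.2502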